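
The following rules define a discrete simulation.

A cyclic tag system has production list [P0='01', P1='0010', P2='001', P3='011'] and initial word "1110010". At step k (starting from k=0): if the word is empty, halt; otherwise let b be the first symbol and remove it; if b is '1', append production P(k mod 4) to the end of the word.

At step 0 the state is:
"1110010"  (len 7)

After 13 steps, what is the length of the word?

12

[0] "1110010"  (len 7)
[1] "11001001"  (len 8)
[2] "10010010010"  (len 11)
[3] "0010010010001"  (len 13)
[4] "010010010001"  (len 12)
[5] "10010010001"  (len 11)
[6] "00100100010010"  (len 14)
[7] "0100100010010"  (len 13)
[8] "100100010010"  (len 12)
[9] "0010001001001"  (len 13)
[10] "010001001001"  (len 12)
[11] "10001001001"  (len 11)
[12] "0001001001011"  (len 13)
[13] "001001001011"  (len 12)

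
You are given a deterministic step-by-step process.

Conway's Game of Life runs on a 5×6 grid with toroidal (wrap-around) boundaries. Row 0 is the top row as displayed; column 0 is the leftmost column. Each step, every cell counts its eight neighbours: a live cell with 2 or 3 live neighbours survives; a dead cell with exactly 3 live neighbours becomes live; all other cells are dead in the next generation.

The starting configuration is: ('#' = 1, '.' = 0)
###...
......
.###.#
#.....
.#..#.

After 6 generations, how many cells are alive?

20

gen 0: ###...
......
.###.#
#.....
.#..#.
gen 1: ###...
...#..
###...
#..###
..#..#
gen 2: ####..
...#..
###...
...##.
..#...
gen 3: .#.#..
...#..
.##.#.
...#..
....#.
gen 4: ..###.
.#.##.
..#.#.
..###.
..###.
gen 5: .#...#
.#...#
.#...#
.#...#
.#...#
gen 6: .##.##
.##.##
.##.##
.##.##
.##.##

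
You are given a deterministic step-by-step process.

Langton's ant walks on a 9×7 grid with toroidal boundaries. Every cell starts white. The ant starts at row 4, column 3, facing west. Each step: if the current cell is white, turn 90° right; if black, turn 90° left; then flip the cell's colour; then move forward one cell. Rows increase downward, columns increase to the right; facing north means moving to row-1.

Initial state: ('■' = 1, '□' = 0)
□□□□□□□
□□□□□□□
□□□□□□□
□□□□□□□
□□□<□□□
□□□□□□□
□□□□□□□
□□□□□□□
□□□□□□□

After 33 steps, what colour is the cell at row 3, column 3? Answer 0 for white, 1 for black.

1

[0] □□□□□□□
□□□□□□□
□□□□□□□
□□□□□□□
□□□<□□□
□□□□□□□
□□□□□□□
□□□□□□□
□□□□□□□
[1] □□□□□□□
□□□□□□□
□□□□□□□
□□□^□□□
□□□■□□□
□□□□□□□
□□□□□□□
□□□□□□□
□□□□□□□
[2] □□□□□□□
□□□□□□□
□□□□□□□
□□□■>□□
□□□■□□□
□□□□□□□
□□□□□□□
□□□□□□□
□□□□□□□
[3] □□□□□□□
□□□□□□□
□□□□□□□
□□□■■□□
□□□■v□□
□□□□□□□
□□□□□□□
□□□□□□□
□□□□□□□
[4] □□□□□□□
□□□□□□□
□□□□□□□
□□□■■□□
□□□<■□□
□□□□□□□
□□□□□□□
□□□□□□□
□□□□□□□
[5] □□□□□□□
□□□□□□□
□□□□□□□
□□□■■□□
□□□□■□□
□□□v□□□
□□□□□□□
□□□□□□□
□□□□□□□
[6] □□□□□□□
□□□□□□□
□□□□□□□
□□□■■□□
□□□□■□□
□□<■□□□
□□□□□□□
□□□□□□□
□□□□□□□
[7] □□□□□□□
□□□□□□□
□□□□□□□
□□□■■□□
□□^□■□□
□□■■□□□
□□□□□□□
□□□□□□□
□□□□□□□
[8] □□□□□□□
□□□□□□□
□□□□□□□
□□□■■□□
□□■>■□□
□□■■□□□
□□□□□□□
□□□□□□□
□□□□□□□
[9] □□□□□□□
□□□□□□□
□□□□□□□
□□□■■□□
□□■■■□□
□□■v□□□
□□□□□□□
□□□□□□□
□□□□□□□
[10] □□□□□□□
□□□□□□□
□□□□□□□
□□□■■□□
□□■■■□□
□□■□>□□
□□□□□□□
□□□□□□□
□□□□□□□
[11] □□□□□□□
□□□□□□□
□□□□□□□
□□□■■□□
□□■■■□□
□□■□■□□
□□□□v□□
□□□□□□□
□□□□□□□
[12] □□□□□□□
□□□□□□□
□□□□□□□
□□□■■□□
□□■■■□□
□□■□■□□
□□□<■□□
□□□□□□□
□□□□□□□
[13] □□□□□□□
□□□□□□□
□□□□□□□
□□□■■□□
□□■■■□□
□□■^■□□
□□□■■□□
□□□□□□□
□□□□□□□
[14] □□□□□□□
□□□□□□□
□□□□□□□
□□□■■□□
□□■■■□□
□□■■>□□
□□□■■□□
□□□□□□□
□□□□□□□
[15] □□□□□□□
□□□□□□□
□□□□□□□
□□□■■□□
□□■■^□□
□□■■□□□
□□□■■□□
□□□□□□□
□□□□□□□
[16] □□□□□□□
□□□□□□□
□□□□□□□
□□□■■□□
□□■<□□□
□□■■□□□
□□□■■□□
□□□□□□□
□□□□□□□
[17] □□□□□□□
□□□□□□□
□□□□□□□
□□□■■□□
□□■□□□□
□□■v□□□
□□□■■□□
□□□□□□□
□□□□□□□
[18] □□□□□□□
□□□□□□□
□□□□□□□
□□□■■□□
□□■□□□□
□□■□>□□
□□□■■□□
□□□□□□□
□□□□□□□
[19] □□□□□□□
□□□□□□□
□□□□□□□
□□□■■□□
□□■□□□□
□□■□■□□
□□□■v□□
□□□□□□□
□□□□□□□
[20] □□□□□□□
□□□□□□□
□□□□□□□
□□□■■□□
□□■□□□□
□□■□■□□
□□□■□>□
□□□□□□□
□□□□□□□
[21] □□□□□□□
□□□□□□□
□□□□□□□
□□□■■□□
□□■□□□□
□□■□■□□
□□□■□■□
□□□□□v□
□□□□□□□
[22] □□□□□□□
□□□□□□□
□□□□□□□
□□□■■□□
□□■□□□□
□□■□■□□
□□□■□■□
□□□□<■□
□□□□□□□
[23] □□□□□□□
□□□□□□□
□□□□□□□
□□□■■□□
□□■□□□□
□□■□■□□
□□□■^■□
□□□□■■□
□□□□□□□
[24] □□□□□□□
□□□□□□□
□□□□□□□
□□□■■□□
□□■□□□□
□□■□■□□
□□□■■>□
□□□□■■□
□□□□□□□
[25] □□□□□□□
□□□□□□□
□□□□□□□
□□□■■□□
□□■□□□□
□□■□■^□
□□□■■□□
□□□□■■□
□□□□□□□
[26] □□□□□□□
□□□□□□□
□□□□□□□
□□□■■□□
□□■□□□□
□□■□■■>
□□□■■□□
□□□□■■□
□□□□□□□
[27] □□□□□□□
□□□□□□□
□□□□□□□
□□□■■□□
□□■□□□□
□□■□■■■
□□□■■□v
□□□□■■□
□□□□□□□
[28] □□□□□□□
□□□□□□□
□□□□□□□
□□□■■□□
□□■□□□□
□□■□■■■
□□□■■<■
□□□□■■□
□□□□□□□
[29] □□□□□□□
□□□□□□□
□□□□□□□
□□□■■□□
□□■□□□□
□□■□■^■
□□□■■■■
□□□□■■□
□□□□□□□
[30] □□□□□□□
□□□□□□□
□□□□□□□
□□□■■□□
□□■□□□□
□□■□<□■
□□□■■■■
□□□□■■□
□□□□□□□
[31] □□□□□□□
□□□□□□□
□□□□□□□
□□□■■□□
□□■□□□□
□□■□□□■
□□□■v■■
□□□□■■□
□□□□□□□
[32] □□□□□□□
□□□□□□□
□□□□□□□
□□□■■□□
□□■□□□□
□□■□□□■
□□□■□>■
□□□□■■□
□□□□□□□
[33] □□□□□□□
□□□□□□□
□□□□□□□
□□□■■□□
□□■□□□□
□□■□□^■
□□□■□□■
□□□□■■□
□□□□□□□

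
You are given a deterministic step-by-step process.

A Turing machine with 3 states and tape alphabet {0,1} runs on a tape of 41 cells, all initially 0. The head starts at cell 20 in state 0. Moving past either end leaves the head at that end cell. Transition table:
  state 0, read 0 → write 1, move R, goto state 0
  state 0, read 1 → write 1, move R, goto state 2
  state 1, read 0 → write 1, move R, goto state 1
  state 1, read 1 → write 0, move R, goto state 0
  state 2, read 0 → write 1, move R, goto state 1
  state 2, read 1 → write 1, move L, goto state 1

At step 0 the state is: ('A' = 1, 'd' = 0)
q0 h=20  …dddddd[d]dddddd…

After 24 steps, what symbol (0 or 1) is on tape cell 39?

0) q0 h=20  …dddddd[d]dddddd…
1) q0 h=21  …dddddA[d]dddddd…
2) q0 h=22  …ddddAA[d]dddddd…
3) q0 h=23  …dddAAA[d]dddddd…
4) q0 h=24  …ddAAAA[d]dddddd…
5) q0 h=25  …dAAAAA[d]dddddd…
6) q0 h=26  …AAAAAA[d]dddddd…
7) q0 h=27  …AAAAAA[d]dddddd…
8) q0 h=28  …AAAAAA[d]dddddd…
9) q0 h=29  …AAAAAA[d]dddddd…
10) q0 h=30  …AAAAAA[d]dddddd…
11) q0 h=31  …AAAAAA[d]dddddd…
12) q0 h=32  …AAAAAA[d]dddddd…
13) q0 h=33  …AAAAAA[d]dddddd…
14) q0 h=34  …AAAAAA[d]dddddd|
15) q0 h=35  …AAAAAA[d]ddddd|
16) q0 h=36  …AAAAAA[d]dddd|
17) q0 h=37  …AAAAAA[d]ddd|
18) q0 h=38  …AAAAAA[d]dd|
19) q0 h=39  …AAAAAA[d]d|
20) q0 h=40  …AAAAAA[d]|
21) q0 h=40  …AAAAAA[A]|
22) q2 h=40  …AAAAAA[A]|
23) q1 h=39  …AAAAAA[A]A|
24) q0 h=40  …AAAAAd[A]|

0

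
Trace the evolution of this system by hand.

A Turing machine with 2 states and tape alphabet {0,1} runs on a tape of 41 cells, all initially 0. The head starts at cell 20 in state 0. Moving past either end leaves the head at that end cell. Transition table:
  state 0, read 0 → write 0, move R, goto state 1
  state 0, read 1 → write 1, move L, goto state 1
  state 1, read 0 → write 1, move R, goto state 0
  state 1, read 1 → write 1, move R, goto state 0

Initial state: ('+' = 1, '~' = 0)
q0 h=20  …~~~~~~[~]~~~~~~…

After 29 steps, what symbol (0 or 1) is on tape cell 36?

step 0: q0 h=20  …~~~~~~[~]~~~~~~…
step 1: q1 h=21  …~~~~~~[~]~~~~~~…
step 2: q0 h=22  …~~~~~+[~]~~~~~~…
step 3: q1 h=23  …~~~~+~[~]~~~~~~…
step 4: q0 h=24  …~~~+~+[~]~~~~~~…
step 5: q1 h=25  …~~+~+~[~]~~~~~~…
step 6: q0 h=26  …~+~+~+[~]~~~~~~…
step 7: q1 h=27  …+~+~+~[~]~~~~~~…
step 8: q0 h=28  …~+~+~+[~]~~~~~~…
step 9: q1 h=29  …+~+~+~[~]~~~~~~…
step 10: q0 h=30  …~+~+~+[~]~~~~~~…
step 11: q1 h=31  …+~+~+~[~]~~~~~~…
step 12: q0 h=32  …~+~+~+[~]~~~~~~…
step 13: q1 h=33  …+~+~+~[~]~~~~~~…
step 14: q0 h=34  …~+~+~+[~]~~~~~~|
step 15: q1 h=35  …+~+~+~[~]~~~~~|
step 16: q0 h=36  …~+~+~+[~]~~~~|
step 17: q1 h=37  …+~+~+~[~]~~~|
step 18: q0 h=38  …~+~+~+[~]~~|
step 19: q1 h=39  …+~+~+~[~]~|
step 20: q0 h=40  …~+~+~+[~]|
step 21: q1 h=40  …~+~+~+[~]|
step 22: q0 h=40  …~+~+~+[+]|
step 23: q1 h=39  …+~+~+~[+]+|
step 24: q0 h=40  …~+~+~+[+]|
step 25: q1 h=39  …+~+~+~[+]+|
step 26: q0 h=40  …~+~+~+[+]|
step 27: q1 h=39  …+~+~+~[+]+|
step 28: q0 h=40  …~+~+~+[+]|
step 29: q1 h=39  …+~+~+~[+]+|

0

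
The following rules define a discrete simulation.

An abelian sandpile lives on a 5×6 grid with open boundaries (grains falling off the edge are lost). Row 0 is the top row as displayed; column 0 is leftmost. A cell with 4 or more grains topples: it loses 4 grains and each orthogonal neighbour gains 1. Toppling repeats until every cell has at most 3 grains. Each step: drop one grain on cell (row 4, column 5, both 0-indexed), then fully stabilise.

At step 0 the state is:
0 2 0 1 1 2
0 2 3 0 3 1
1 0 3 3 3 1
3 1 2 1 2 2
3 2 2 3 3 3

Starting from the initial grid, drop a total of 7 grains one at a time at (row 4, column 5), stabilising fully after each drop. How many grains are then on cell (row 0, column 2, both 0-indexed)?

step 0: 0 2 0 1 1 2
0 2 3 0 3 1
1 0 3 3 3 1
3 1 2 1 2 2
3 2 2 3 3 3
step 1: 0 2 0 1 1 2
0 2 3 0 3 1
1 0 3 3 3 1
3 1 2 2 3 3
3 2 3 0 1 1
step 2: 0 2 0 1 1 2
0 2 3 0 3 1
1 0 3 3 3 1
3 1 2 2 3 3
3 2 3 0 1 2
step 3: 0 2 0 1 1 2
0 2 3 0 3 1
1 0 3 3 3 1
3 1 2 2 3 3
3 2 3 0 1 3
step 4: 0 2 1 1 2 2
0 3 0 3 0 2
1 1 2 2 2 3
3 2 1 1 2 1
3 3 0 2 3 1
step 5: 0 2 1 1 2 2
0 3 0 3 0 2
1 1 2 2 2 3
3 2 1 1 2 1
3 3 0 2 3 2
step 6: 0 2 1 1 2 2
0 3 0 3 0 2
1 1 2 2 2 3
3 2 1 1 2 1
3 3 0 2 3 3
step 7: 0 2 1 1 2 2
0 3 0 3 0 2
1 1 2 2 2 3
3 2 1 1 3 2
3 3 0 3 0 1

1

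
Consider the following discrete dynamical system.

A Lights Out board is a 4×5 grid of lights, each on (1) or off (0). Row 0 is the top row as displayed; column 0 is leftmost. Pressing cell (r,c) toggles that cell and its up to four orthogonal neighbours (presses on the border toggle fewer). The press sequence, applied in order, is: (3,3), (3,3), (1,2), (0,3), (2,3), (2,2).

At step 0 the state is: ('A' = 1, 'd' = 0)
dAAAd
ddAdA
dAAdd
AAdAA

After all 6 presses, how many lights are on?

[0] dAAAd
ddAdA
dAAdd
AAdAA
[1] dAAAd
ddAdA
dAAAd
AAAdd
[2] dAAAd
ddAdA
dAAdd
AAdAA
[3] dAdAd
dAdAA
dAddd
AAdAA
[4] dAAdA
dAddA
dAddd
AAdAA
[5] dAAdA
dAdAA
dAAAA
AAddA
[6] dAAdA
dAAAA
ddddA
AAAdA

12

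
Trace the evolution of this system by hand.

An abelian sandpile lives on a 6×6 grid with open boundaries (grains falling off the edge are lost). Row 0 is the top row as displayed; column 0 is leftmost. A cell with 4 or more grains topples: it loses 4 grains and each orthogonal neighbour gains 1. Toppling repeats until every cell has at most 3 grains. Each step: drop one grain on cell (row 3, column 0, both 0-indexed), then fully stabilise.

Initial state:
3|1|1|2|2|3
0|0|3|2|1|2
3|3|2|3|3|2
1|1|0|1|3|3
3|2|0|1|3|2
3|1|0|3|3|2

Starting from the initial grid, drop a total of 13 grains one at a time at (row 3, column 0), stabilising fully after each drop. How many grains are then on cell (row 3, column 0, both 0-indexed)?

3

k=0  3|1|1|2|2|3
0|0|3|2|1|2
3|3|2|3|3|2
1|1|0|1|3|3
3|2|0|1|3|2
3|1|0|3|3|2
k=1  3|1|1|2|2|3
0|0|3|2|1|2
3|3|2|3|3|2
2|1|0|1|3|3
3|2|0|1|3|2
3|1|0|3|3|2
k=2  3|1|1|2|2|3
0|0|3|2|1|2
3|3|2|3|3|2
3|1|0|1|3|3
3|2|0|1|3|2
3|1|0|3|3|2
k=3  3|1|1|2|2|3
1|1|3|2|1|2
1|0|3|3|3|2
2|3|0|1|3|3
1|3|0|1|3|2
0|2|0|3|3|2
k=4  3|1|1|2|2|3
1|1|3|2|1|2
1|0|3|3|3|2
3|3|0|1|3|3
1|3|0|1|3|2
0|2|0|3|3|2
k=5  3|1|1|2|2|3
1|1|3|2|1|2
2|1|3|3|3|2
1|1|1|1|3|3
3|0|1|1|3|2
0|3|0|3|3|2
k=6  3|1|1|2|2|3
1|1|3|2|1|2
2|1|3|3|3|2
2|1|1|1|3|3
3|0|1|1|3|2
0|3|0|3|3|2
k=7  3|1|1|2|2|3
1|1|3|2|1|2
2|1|3|3|3|2
3|1|1|1|3|3
3|0|1|1|3|2
0|3|0|3|3|2
k=8  3|1|1|2|2|3
1|1|3|2|1|2
3|1|3|3|3|2
1|2|1|1|3|3
0|1|1|1|3|2
1|3|0|3|3|2
k=9  3|1|1|2|2|3
1|1|3|2|1|2
3|1|3|3|3|2
2|2|1|1|3|3
0|1|1|1|3|2
1|3|0|3|3|2
k=10  3|1|1|2|2|3
1|1|3|2|1|2
3|1|3|3|3|2
3|2|1|1|3|3
0|1|1|1|3|2
1|3|0|3|3|2
k=11  3|1|1|2|2|3
2|1|3|2|1|2
0|2|3|3|3|2
1|3|1|1|3|3
1|1|1|1|3|2
1|3|0|3|3|2
k=12  3|1|1|2|2|3
2|1|3|2|1|2
0|2|3|3|3|2
2|3|1|1|3|3
1|1|1|1|3|2
1|3|0|3|3|2
k=13  3|1|1|2|2|3
2|1|3|2|1|2
0|2|3|3|3|2
3|3|1|1|3|3
1|1|1|1|3|2
1|3|0|3|3|2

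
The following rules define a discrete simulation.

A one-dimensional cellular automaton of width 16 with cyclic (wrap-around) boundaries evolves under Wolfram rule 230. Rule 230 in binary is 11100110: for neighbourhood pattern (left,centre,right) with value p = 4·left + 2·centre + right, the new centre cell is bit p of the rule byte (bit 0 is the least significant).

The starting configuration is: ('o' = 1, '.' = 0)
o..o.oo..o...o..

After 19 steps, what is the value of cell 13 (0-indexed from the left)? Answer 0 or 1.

0) o..o.oo..o...o..
1) o.ooo.o.oo..oo.o
2) oo.ooooo.o.o.oo.
3) .oo.ooooooooo.oo
4) o.oo.ooooooooo.o
5) oo.oo.ooooooooo.
6) .oo.oo.ooooooooo
7) o.oo.oo.oooooooo
8) oo.oo.oo.ooooooo
9) ooo.oo.oo.oooooo
10) oooo.oo.oo.ooooo
11) ooooo.oo.oo.oooo
12) oooooo.oo.oo.ooo
13) ooooooo.oo.oo.oo
14) oooooooo.oo.oo.o
15) ooooooooo.oo.oo.
16) .ooooooooo.oo.oo
17) o.ooooooooo.oo.o
18) oo.ooooooooo.oo.
19) .oo.ooooooooo.oo

0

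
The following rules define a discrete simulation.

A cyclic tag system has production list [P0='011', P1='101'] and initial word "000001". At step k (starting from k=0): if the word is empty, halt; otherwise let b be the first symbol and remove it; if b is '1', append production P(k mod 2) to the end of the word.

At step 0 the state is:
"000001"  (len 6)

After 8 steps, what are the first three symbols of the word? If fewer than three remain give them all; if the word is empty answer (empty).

101

gen 0: "000001"  (len 6)
gen 1: "00001"  (len 5)
gen 2: "0001"  (len 4)
gen 3: "001"  (len 3)
gen 4: "01"  (len 2)
gen 5: "1"  (len 1)
gen 6: "101"  (len 3)
gen 7: "01011"  (len 5)
gen 8: "1011"  (len 4)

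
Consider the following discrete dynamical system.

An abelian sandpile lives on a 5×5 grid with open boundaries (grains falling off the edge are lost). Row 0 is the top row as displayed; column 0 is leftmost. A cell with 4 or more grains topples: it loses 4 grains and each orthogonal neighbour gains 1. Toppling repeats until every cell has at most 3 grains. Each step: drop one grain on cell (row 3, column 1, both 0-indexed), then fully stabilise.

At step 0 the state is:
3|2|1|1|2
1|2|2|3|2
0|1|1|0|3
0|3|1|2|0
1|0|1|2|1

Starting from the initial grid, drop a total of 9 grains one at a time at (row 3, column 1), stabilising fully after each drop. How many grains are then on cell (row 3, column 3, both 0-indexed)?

3

0) 3|2|1|1|2
1|2|2|3|2
0|1|1|0|3
0|3|1|2|0
1|0|1|2|1
1) 3|2|1|1|2
1|2|2|3|2
0|2|1|0|3
1|0|2|2|0
1|1|1|2|1
2) 3|2|1|1|2
1|2|2|3|2
0|2|1|0|3
1|1|2|2|0
1|1|1|2|1
3) 3|2|1|1|2
1|2|2|3|2
0|2|1|0|3
1|2|2|2|0
1|1|1|2|1
4) 3|2|1|1|2
1|2|2|3|2
0|2|1|0|3
1|3|2|2|0
1|1|1|2|1
5) 3|2|1|1|2
1|2|2|3|2
0|3|1|0|3
2|0|3|2|0
1|2|1|2|1
6) 3|2|1|1|2
1|2|2|3|2
0|3|1|0|3
2|1|3|2|0
1|2|1|2|1
7) 3|2|1|1|2
1|2|2|3|2
0|3|1|0|3
2|2|3|2|0
1|2|1|2|1
8) 3|2|1|1|2
1|2|2|3|2
0|3|1|0|3
2|3|3|2|0
1|2|1|2|1
9) 3|2|1|1|2
1|3|2|3|2
1|0|3|0|3
3|2|0|3|0
1|3|2|2|1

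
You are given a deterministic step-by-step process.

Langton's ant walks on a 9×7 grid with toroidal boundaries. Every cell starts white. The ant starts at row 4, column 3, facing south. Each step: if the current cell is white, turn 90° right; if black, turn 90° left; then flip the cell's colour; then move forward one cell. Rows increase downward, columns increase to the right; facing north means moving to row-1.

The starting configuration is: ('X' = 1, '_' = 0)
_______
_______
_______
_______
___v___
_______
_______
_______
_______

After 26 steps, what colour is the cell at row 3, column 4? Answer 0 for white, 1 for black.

1

step 0: _______
_______
_______
_______
___v___
_______
_______
_______
_______
step 1: _______
_______
_______
_______
__<X___
_______
_______
_______
_______
step 2: _______
_______
_______
__^____
__XX___
_______
_______
_______
_______
step 3: _______
_______
_______
__X>___
__XX___
_______
_______
_______
_______
step 4: _______
_______
_______
__XX___
__Xv___
_______
_______
_______
_______
step 5: _______
_______
_______
__XX___
__X_>__
_______
_______
_______
_______
step 6: _______
_______
_______
__XX___
__X_X__
____v__
_______
_______
_______
step 7: _______
_______
_______
__XX___
__X_X__
___<X__
_______
_______
_______
step 8: _______
_______
_______
__XX___
__X^X__
___XX__
_______
_______
_______
step 9: _______
_______
_______
__XX___
__XX>__
___XX__
_______
_______
_______
step 10: _______
_______
_______
__XX^__
__XX___
___XX__
_______
_______
_______
step 11: _______
_______
_______
__XXX>_
__XX___
___XX__
_______
_______
_______
step 12: _______
_______
_______
__XXXX_
__XX_v_
___XX__
_______
_______
_______
step 13: _______
_______
_______
__XXXX_
__XX<X_
___XX__
_______
_______
_______
step 14: _______
_______
_______
__XX^X_
__XXXX_
___XX__
_______
_______
_______
step 15: _______
_______
_______
__X<_X_
__XXXX_
___XX__
_______
_______
_______
step 16: _______
_______
_______
__X__X_
__XvXX_
___XX__
_______
_______
_______
step 17: _______
_______
_______
__X__X_
__X_>X_
___XX__
_______
_______
_______
step 18: _______
_______
_______
__X_^X_
__X__X_
___XX__
_______
_______
_______
step 19: _______
_______
_______
__X_X>_
__X__X_
___XX__
_______
_______
_______
step 20: _______
_______
_____^_
__X_X__
__X__X_
___XX__
_______
_______
_______
step 21: _______
_______
_____X>
__X_X__
__X__X_
___XX__
_______
_______
_______
step 22: _______
_______
_____XX
__X_X_v
__X__X_
___XX__
_______
_______
_______
step 23: _______
_______
_____XX
__X_X<X
__X__X_
___XX__
_______
_______
_______
step 24: _______
_______
_____^X
__X_XXX
__X__X_
___XX__
_______
_______
_______
step 25: _______
_______
____<_X
__X_XXX
__X__X_
___XX__
_______
_______
_______
step 26: _______
____^__
____X_X
__X_XXX
__X__X_
___XX__
_______
_______
_______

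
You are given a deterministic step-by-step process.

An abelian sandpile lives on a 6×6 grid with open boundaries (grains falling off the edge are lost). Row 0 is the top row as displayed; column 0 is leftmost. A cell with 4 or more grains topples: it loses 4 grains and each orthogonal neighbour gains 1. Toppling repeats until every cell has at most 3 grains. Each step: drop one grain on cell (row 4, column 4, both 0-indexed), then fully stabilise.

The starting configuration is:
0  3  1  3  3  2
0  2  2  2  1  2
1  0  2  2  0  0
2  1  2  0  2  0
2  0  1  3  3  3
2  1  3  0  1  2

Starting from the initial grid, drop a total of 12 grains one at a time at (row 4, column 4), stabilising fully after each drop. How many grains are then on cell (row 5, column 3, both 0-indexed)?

3

k=0  0  3  1  3  3  2
0  2  2  2  1  2
1  0  2  2  0  0
2  1  2  0  2  0
2  0  1  3  3  3
2  1  3  0  1  2
k=1  0  3  1  3  3  2
0  2  2  2  1  2
1  0  2  2  0  0
2  1  2  1  3  1
2  0  2  0  2  0
2  1  3  1  2  3
k=2  0  3  1  3  3  2
0  2  2  2  1  2
1  0  2  2  0  0
2  1  2  1  3  1
2  0  2  0  3  0
2  1  3  1  2  3
k=3  0  3  1  3  3  2
0  2  2  2  1  2
1  0  2  2  1  0
2  1  2  2  0  2
2  0  2  1  1  1
2  1  3  1  3  3
k=4  0  3  1  3  3  2
0  2  2  2  1  2
1  0  2  2  1  0
2  1  2  2  0  2
2  0  2  1  2  1
2  1  3  1  3  3
k=5  0  3  1  3  3  2
0  2  2  2  1  2
1  0  2  2  1  0
2  1  2  2  0  2
2  0  2  1  3  1
2  1  3  1  3  3
k=6  0  3  1  3  3  2
0  2  2  2  1  2
1  0  2  2  1  0
2  1  2  2  1  2
2  0  2  2  1  3
2  1  3  2  1  0
k=7  0  3  1  3  3  2
0  2  2  2  1  2
1  0  2  2  1  0
2  1  2  2  1  2
2  0  2  2  2  3
2  1  3  2  1  0
k=8  0  3  1  3  3  2
0  2  2  2  1  2
1  0  2  2  1  0
2  1  2  2  1  2
2  0  2  2  3  3
2  1  3  2  1  0
k=9  0  3  1  3  3  2
0  2  2  2  1  2
1  0  2  2  1  0
2  1  2  2  2  3
2  0  2  3  1  0
2  1  3  2  2  1
k=10  0  3  1  3  3  2
0  2  2  2  1  2
1  0  2  2  1  0
2  1  2  2  2  3
2  0  2  3  2  0
2  1  3  2  2  1
k=11  0  3  1  3  3  2
0  2  2  2  1  2
1  0  2  2  1  0
2  1  2  2  2  3
2  0  2  3  3  0
2  1  3  2  2  1
k=12  0  3  1  3  3  2
0  2  2  2  1  2
1  0  2  2  1  0
2  1  2  3  3  3
2  0  3  0  1  1
2  1  3  3  3  1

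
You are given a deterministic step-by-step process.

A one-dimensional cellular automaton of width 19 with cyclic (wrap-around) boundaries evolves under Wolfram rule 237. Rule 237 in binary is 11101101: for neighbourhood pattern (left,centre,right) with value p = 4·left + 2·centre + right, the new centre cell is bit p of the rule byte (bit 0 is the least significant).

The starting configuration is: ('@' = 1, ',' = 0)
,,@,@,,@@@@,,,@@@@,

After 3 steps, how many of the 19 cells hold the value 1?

17

0) ,,@,@,,@@@@,,,@@@@,
1) @,@@@,,@@@@,@,@@@@,
2) @@@@@,,@@@@@@@@@@@@
3) @@@@@,,@@@@@@@@@@@@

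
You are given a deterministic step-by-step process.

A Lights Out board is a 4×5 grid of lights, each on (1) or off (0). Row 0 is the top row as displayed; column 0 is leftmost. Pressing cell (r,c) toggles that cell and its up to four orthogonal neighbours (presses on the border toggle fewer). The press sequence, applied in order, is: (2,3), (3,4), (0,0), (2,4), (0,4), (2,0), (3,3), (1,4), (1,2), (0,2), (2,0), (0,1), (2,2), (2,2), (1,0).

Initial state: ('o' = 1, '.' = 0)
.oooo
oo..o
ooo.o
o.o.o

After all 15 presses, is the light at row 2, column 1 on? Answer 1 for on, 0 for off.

1

0) .oooo
oo..o
ooo.o
o.o.o
1) .oooo
oo.oo
oo.o.
o.ooo
2) .oooo
oo.oo
oo.oo
o.o..
3) o.ooo
.o.oo
oo.oo
o.o..
4) o.ooo
.o.o.
oo...
o.o.o
5) o.o..
.o.oo
oo...
o.o.o
6) o.o..
oo.oo
.....
..o.o
7) o.o..
oo.oo
...o.
...o.
8) o.o.o
oo...
...oo
...o.
9) o...o
o.oo.
..ooo
...o.
10) ooooo
o..o.
..ooo
...o.
11) ooooo
...o.
ooooo
o..o.
12) ...oo
.o.o.
ooooo
o..o.
13) ...oo
.ooo.
o...o
o.oo.
14) ...oo
.o.o.
ooooo
o..o.
15) o..oo
o..o.
.oooo
o..o.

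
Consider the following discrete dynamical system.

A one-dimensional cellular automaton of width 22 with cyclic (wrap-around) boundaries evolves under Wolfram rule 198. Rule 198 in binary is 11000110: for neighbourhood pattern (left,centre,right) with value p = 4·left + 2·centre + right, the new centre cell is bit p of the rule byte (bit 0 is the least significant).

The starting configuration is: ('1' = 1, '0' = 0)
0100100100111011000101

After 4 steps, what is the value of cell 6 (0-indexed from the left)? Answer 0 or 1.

0) 0100100100111011000101
1) 0101101101011001001101
2) 0100100101001011010101
3) 0101101101011001010101
4) 0100100101001011010101

0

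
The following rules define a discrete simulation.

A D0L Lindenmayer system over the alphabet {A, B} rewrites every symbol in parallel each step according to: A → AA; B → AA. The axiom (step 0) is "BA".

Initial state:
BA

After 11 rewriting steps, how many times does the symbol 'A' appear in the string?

4096

0) BA
1) AAAA
2) AAAAAAAA
3) AAAAAAAAAAAAAAAA
4) AAAAAAAAAAAAAAAAAAAAAAAAAAAAAAAA
5) AAAAAAAAAAAAAAAAAAAAAAAAAAAAAAAAAAAAAAAAAAAAAAAAAAAAAAAAAAAAAAAA
6) AAAAAAAAAAAAAAAAAAAAAAAAAAAAAAAAAAAAAAAAAAAAAAAAAAAAAAAAAA…AAAAAAAAAAAAAAAAAAAAAAAAAAAAAAAAAAAAAAAAAAAAAAAAAAAAAAAAAA  (len 128)
7) AAAAAAAAAAAAAAAAAAAAAAAAAAAAAAAAAAAAAAAAAAAAAAAAAAAAAAAAAA…AAAAAAAAAAAAAAAAAAAAAAAAAAAAAAAAAAAAAAAAAAAAAAAAAAAAAAAAAA  (len 256)
8) AAAAAAAAAAAAAAAAAAAAAAAAAAAAAAAAAAAAAAAAAAAAAAAAAAAAAAAAAA…AAAAAAAAAAAAAAAAAAAAAAAAAAAAAAAAAAAAAAAAAAAAAAAAAAAAAAAAAA  (len 512)
9) AAAAAAAAAAAAAAAAAAAAAAAAAAAAAAAAAAAAAAAAAAAAAAAAAAAAAAAAAA…AAAAAAAAAAAAAAAAAAAAAAAAAAAAAAAAAAAAAAAAAAAAAAAAAAAAAAAAAA  (len 1024)
10) AAAAAAAAAAAAAAAAAAAAAAAAAAAAAAAAAAAAAAAAAAAAAAAAAAAAAAAAAA…AAAAAAAAAAAAAAAAAAAAAAAAAAAAAAAAAAAAAAAAAAAAAAAAAAAAAAAAAA  (len 2048)
11) AAAAAAAAAAAAAAAAAAAAAAAAAAAAAAAAAAAAAAAAAAAAAAAAAAAAAAAAAA…AAAAAAAAAAAAAAAAAAAAAAAAAAAAAAAAAAAAAAAAAAAAAAAAAAAAAAAAAA  (len 4096)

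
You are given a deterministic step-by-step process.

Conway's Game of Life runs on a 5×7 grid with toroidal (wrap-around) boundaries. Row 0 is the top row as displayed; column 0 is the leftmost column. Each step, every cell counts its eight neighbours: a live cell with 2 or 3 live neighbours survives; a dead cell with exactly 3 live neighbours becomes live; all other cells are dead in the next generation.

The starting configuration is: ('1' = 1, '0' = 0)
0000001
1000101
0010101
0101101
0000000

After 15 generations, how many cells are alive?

t=0: 0000001
1000101
0010101
0101101
0000000
t=1: 1000011
1001001
0110101
1011100
1000010
t=2: 0100110
0011100
0000101
1010100
1001010
t=3: 0100011
0010000
0110100
1100100
1011010
t=4: 1101111
1011010
1010000
1000111
0011010
t=5: 1000000
0000010
1010000
1010110
0010000
t=6: 0000000
0100001
0001110
0010001
0001001
t=7: 1000000
0000110
1011111
0010001
0000000
t=8: 0000000
1100000
1110000
1110101
0000000
t=9: 0000000
1010000
0001000
0011001
1100000
t=10: 1000000
0000000
0101000
1111000
1110000
t=11: 1000000
0000000
1101000
0001000
0001001
t=12: 0000000
1100000
0010000
1001100
0000000
t=13: 0000000
0100000
1011000
0001000
0000000
t=14: 0000000
0110000
0111000
0011000
0000000
t=15: 0000000
0101000
0000000
0101000
0000000

4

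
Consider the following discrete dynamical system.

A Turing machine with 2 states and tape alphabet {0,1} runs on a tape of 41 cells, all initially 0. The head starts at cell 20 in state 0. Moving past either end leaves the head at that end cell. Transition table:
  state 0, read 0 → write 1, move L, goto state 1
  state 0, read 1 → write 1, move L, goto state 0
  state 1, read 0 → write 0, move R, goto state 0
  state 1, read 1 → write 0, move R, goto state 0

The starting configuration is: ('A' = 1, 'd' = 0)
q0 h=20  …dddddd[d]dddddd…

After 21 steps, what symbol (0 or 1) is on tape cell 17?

gen 0: q0 h=20  …dddddd[d]dddddd…
gen 1: q1 h=19  …dddddd[d]Addddd…
gen 2: q0 h=20  …dddddd[A]dddddd…
gen 3: q0 h=19  …dddddd[d]Addddd…
gen 4: q1 h=18  …dddddd[d]AAdddd…
gen 5: q0 h=19  …dddddd[A]Addddd…
gen 6: q0 h=18  …dddddd[d]AAdddd…
gen 7: q1 h=17  …dddddd[d]AAAddd…
gen 8: q0 h=18  …dddddd[A]AAdddd…
gen 9: q0 h=17  …dddddd[d]AAAddd…
gen 10: q1 h=16  …dddddd[d]AAAAdd…
gen 11: q0 h=17  …dddddd[A]AAAddd…
gen 12: q0 h=16  …dddddd[d]AAAAdd…
gen 13: q1 h=15  …dddddd[d]AAAAAd…
gen 14: q0 h=16  …dddddd[A]AAAAdd…
gen 15: q0 h=15  …dddddd[d]AAAAAd…
gen 16: q1 h=14  …dddddd[d]AAAAAA…
gen 17: q0 h=15  …dddddd[A]AAAAAd…
gen 18: q0 h=14  …dddddd[d]AAAAAA…
gen 19: q1 h=13  …dddddd[d]AAAAAA…
gen 20: q0 h=14  …dddddd[A]AAAAAA…
gen 21: q0 h=13  …dddddd[d]AAAAAA…

1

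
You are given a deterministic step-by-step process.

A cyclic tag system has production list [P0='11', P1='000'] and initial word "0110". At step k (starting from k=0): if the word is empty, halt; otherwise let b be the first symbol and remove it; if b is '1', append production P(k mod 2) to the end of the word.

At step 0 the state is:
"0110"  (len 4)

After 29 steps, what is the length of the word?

0) "0110"  (len 4)
1) "110"  (len 3)
2) "10000"  (len 5)
3) "000011"  (len 6)
4) "00011"  (len 5)
5) "0011"  (len 4)
6) "011"  (len 3)
7) "11"  (len 2)
8) "1000"  (len 4)
9) "00011"  (len 5)
10) "0011"  (len 4)
11) "011"  (len 3)
12) "11"  (len 2)
13) "111"  (len 3)
14) "11000"  (len 5)
15) "100011"  (len 6)
16) "00011000"  (len 8)
17) "0011000"  (len 7)
18) "011000"  (len 6)
19) "11000"  (len 5)
20) "1000000"  (len 7)
21) "00000011"  (len 8)
22) "0000011"  (len 7)
23) "000011"  (len 6)
24) "00011"  (len 5)
25) "0011"  (len 4)
26) "011"  (len 3)
27) "11"  (len 2)
28) "1000"  (len 4)
29) "00011"  (len 5)

5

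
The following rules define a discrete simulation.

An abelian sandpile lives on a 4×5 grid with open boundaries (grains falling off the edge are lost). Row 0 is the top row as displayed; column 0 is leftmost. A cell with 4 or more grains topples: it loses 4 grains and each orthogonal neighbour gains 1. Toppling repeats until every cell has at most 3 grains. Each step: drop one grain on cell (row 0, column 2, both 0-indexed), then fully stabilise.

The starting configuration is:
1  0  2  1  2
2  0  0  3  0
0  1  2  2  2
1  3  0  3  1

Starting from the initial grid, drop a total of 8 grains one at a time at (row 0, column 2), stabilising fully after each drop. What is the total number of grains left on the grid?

[0] 1  0  2  1  2
2  0  0  3  0
0  1  2  2  2
1  3  0  3  1
[1] 1  0  3  1  2
2  0  0  3  0
0  1  2  2  2
1  3  0  3  1
[2] 1  1  0  2  2
2  0  1  3  0
0  1  2  2  2
1  3  0  3  1
[3] 1  1  1  2  2
2  0  1  3  0
0  1  2  2  2
1  3  0  3  1
[4] 1  1  2  2  2
2  0  1  3  0
0  1  2  2  2
1  3  0  3  1
[5] 1  1  3  2  2
2  0  1  3  0
0  1  2  2  2
1  3  0  3  1
[6] 1  2  0  3  2
2  0  2  3  0
0  1  2  2  2
1  3  0  3  1
[7] 1  2  1  3  2
2  0  2  3  0
0  1  2  2  2
1  3  0  3  1
[8] 1  2  2  3  2
2  0  2  3  0
0  1  2  2  2
1  3  0  3  1

32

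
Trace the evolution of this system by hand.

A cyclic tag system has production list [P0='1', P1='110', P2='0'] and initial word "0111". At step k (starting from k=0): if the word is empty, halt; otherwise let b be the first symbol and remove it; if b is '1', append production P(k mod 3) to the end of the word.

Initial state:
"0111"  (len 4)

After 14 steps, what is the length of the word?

4

k=0  "0111"  (len 4)
k=1  "111"  (len 3)
k=2  "11110"  (len 5)
k=3  "11100"  (len 5)
k=4  "11001"  (len 5)
k=5  "1001110"  (len 7)
k=6  "0011100"  (len 7)
k=7  "011100"  (len 6)
k=8  "11100"  (len 5)
k=9  "11000"  (len 5)
k=10  "10001"  (len 5)
k=11  "0001110"  (len 7)
k=12  "001110"  (len 6)
k=13  "01110"  (len 5)
k=14  "1110"  (len 4)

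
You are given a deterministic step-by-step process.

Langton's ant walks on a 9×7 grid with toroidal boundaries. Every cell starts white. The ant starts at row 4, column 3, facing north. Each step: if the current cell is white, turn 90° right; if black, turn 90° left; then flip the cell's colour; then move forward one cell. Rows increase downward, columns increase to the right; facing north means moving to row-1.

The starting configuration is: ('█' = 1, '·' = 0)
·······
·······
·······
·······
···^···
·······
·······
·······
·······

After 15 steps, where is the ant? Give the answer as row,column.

5,3

t=0: ·······
·······
·······
·······
···^···
·······
·······
·······
·······
t=1: ·······
·······
·······
·······
···█>··
·······
·······
·······
·······
t=2: ·······
·······
·······
·······
···██··
····v··
·······
·······
·······
t=3: ·······
·······
·······
·······
···██··
···<█··
·······
·······
·······
t=4: ·······
·······
·······
·······
···^█··
···██··
·······
·······
·······
t=5: ·······
·······
·······
·······
··<·█··
···██··
·······
·······
·······
t=6: ·······
·······
·······
··^····
··█·█··
···██··
·······
·······
·······
t=7: ·······
·······
·······
··█>···
··█·█··
···██··
·······
·······
·······
t=8: ·······
·······
·······
··██···
··█v█··
···██··
·······
·······
·······
t=9: ·······
·······
·······
··██···
··<██··
···██··
·······
·······
·······
t=10: ·······
·······
·······
··██···
···██··
··v██··
·······
·······
·······
t=11: ·······
·······
·······
··██···
···██··
·<███··
·······
·······
·······
t=12: ·······
·······
·······
··██···
·^·██··
·████··
·······
·······
·······
t=13: ·······
·······
·······
··██···
·█>██··
·████··
·······
·······
·······
t=14: ·······
·······
·······
··██···
·████··
·█v██··
·······
·······
·······
t=15: ·······
·······
·······
··██···
·████··
·█·>█··
·······
·······
·······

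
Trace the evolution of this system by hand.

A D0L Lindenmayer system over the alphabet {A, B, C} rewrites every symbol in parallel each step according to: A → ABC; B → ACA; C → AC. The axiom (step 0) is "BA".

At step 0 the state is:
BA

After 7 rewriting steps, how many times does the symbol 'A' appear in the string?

0) BA
1) ACAABC
2) ABCACABCABCACAAC
3) ABCACAACABCACABCACAACABCACAACABCACABCABCAC
4) ABCACAACABCACABCABCACABCACAACABCACABCACAACABCACABCABCACABCACAACABCACABCABCACABCACAACABCACABCACAACABCACAACABCAC
5) ABCACAACABCACABCABCACABCACAACABCACABCACAACABCACAACABCACABC…CACABCACAACABCACABCABCACABCACAACABCACABCABCACABCACAACABCAC  (len 288)
6) ABCACAACABCACABCABCACABCACAACABCACABCACAACABCACAACABCACABC…CACABCACAACABCACAACABCACABCACAACABCACABCABCACABCACAACABCAC  (len 754)
7) ABCACAACABCACABCABCACABCACAACABCACABCACAACABCACAACABCACABC…CACABCACAACABCACAACABCACABCACAACABCACABCABCACABCACAACABCAC  (len 1974)

883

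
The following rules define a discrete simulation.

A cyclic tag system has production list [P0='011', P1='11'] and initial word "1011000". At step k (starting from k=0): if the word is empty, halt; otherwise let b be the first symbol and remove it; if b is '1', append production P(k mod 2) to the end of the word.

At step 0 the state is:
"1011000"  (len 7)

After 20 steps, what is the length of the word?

20

k=0  "1011000"  (len 7)
k=1  "011000011"  (len 9)
k=2  "11000011"  (len 8)
k=3  "1000011011"  (len 10)
k=4  "00001101111"  (len 11)
k=5  "0001101111"  (len 10)
k=6  "001101111"  (len 9)
k=7  "01101111"  (len 8)
k=8  "1101111"  (len 7)
k=9  "101111011"  (len 9)
k=10  "0111101111"  (len 10)
k=11  "111101111"  (len 9)
k=12  "1110111111"  (len 10)
k=13  "110111111011"  (len 12)
k=14  "1011111101111"  (len 13)
k=15  "011111101111011"  (len 15)
k=16  "11111101111011"  (len 14)
k=17  "1111101111011011"  (len 16)
k=18  "11110111101101111"  (len 17)
k=19  "1110111101101111011"  (len 19)
k=20  "11011110110111101111"  (len 20)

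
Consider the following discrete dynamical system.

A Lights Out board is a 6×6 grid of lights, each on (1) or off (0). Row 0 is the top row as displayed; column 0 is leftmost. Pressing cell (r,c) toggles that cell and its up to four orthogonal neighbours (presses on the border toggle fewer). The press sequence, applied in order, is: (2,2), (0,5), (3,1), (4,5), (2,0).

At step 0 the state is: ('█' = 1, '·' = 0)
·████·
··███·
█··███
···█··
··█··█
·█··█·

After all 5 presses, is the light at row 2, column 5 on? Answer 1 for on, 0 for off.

1

t=0: ·████·
··███·
█··███
···█··
··█··█
·█··█·
t=1: ·████·
···██·
███·██
··██··
··█··█
·█··█·
t=2: ·███·█
···███
███·██
··██··
··█··█
·█··█·
t=3: ·███·█
···███
█·█·██
██·█··
·██··█
·█··█·
t=4: ·███·█
···███
█·█·██
██·█·█
·██·█·
·█··██
t=5: ·███·█
█··███
·██·██
·█·█·█
·██·█·
·█··██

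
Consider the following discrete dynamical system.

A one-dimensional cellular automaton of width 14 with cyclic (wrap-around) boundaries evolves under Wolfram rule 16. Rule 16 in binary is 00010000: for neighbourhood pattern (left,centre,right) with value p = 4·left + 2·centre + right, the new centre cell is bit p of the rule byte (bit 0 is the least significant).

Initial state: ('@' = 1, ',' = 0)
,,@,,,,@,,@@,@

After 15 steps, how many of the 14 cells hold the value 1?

step 0: ,,@,,,,@,,@@,@
step 1: @,,@,,,,@,,,,,
step 2: ,@,,@,,,,@,,,,
step 3: ,,@,,@,,,,@,,,
step 4: ,,,@,,@,,,,@,,
step 5: ,,,,@,,@,,,,@,
step 6: ,,,,,@,,@,,,,@
step 7: @,,,,,@,,@,,,,
step 8: ,@,,,,,@,,@,,,
step 9: ,,@,,,,,@,,@,,
step 10: ,,,@,,,,,@,,@,
step 11: ,,,,@,,,,,@,,@
step 12: @,,,,@,,,,,@,,
step 13: ,@,,,,@,,,,,@,
step 14: ,,@,,,,@,,,,,@
step 15: @,,@,,,,@,,,,,

3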